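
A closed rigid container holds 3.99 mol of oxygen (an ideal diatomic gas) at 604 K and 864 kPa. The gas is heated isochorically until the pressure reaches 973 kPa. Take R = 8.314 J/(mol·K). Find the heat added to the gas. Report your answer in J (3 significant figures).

Q ≈ 6320 J

Constant volume ⇒ W = 0, so Q = ΔU = nCᵥΔT with Cᵥ = 5R/2 = 20.79 J/(mol·K).
At constant V, T₂/T₁ = P₂/P₁ ⇒ ΔT = T₁(P₂/P₁ − 1) = 604·(973/864 − 1) = 76.2 K.
ΔU = (3.99)(20.79)(76.2) = 6319 J.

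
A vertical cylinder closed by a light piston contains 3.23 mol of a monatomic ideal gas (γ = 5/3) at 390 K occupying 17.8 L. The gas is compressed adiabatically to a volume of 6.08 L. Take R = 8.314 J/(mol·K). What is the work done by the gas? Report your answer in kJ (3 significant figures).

Adiabatic: TV^(γ−1) = const with γ = 5/3.
T₂ = T₁ (V₁/V₂)^(γ−1) = 390 × (17.8/6.08)^0.667 = 390 × 2.046 = 798.1 K.
W_by = nCᵥ(T₁ − T₂) = (3.23)(12.47)(390 − 798.1) = -16440 J.

W ≈ -16.4 kJ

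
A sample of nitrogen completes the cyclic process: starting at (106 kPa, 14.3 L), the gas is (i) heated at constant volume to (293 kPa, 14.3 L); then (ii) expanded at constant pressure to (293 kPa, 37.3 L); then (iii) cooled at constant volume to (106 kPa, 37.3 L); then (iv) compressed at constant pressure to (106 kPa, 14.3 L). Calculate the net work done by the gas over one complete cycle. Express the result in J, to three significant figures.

Constant-volume legs do no work.
W(ii) = (293)(37.3 − 14.3) = 6739 J; W(iv) = (106)(14.3 − 37.3) = -2438 J.
W_net = 6739 − 2438 = 4301 J (the clockwise enclosed area).

W_net ≈ 4300 J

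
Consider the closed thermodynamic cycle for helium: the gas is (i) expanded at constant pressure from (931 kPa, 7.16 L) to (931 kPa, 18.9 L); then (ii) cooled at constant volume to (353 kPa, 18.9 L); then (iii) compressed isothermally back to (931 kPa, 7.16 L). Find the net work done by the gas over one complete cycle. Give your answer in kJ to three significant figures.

Leg (i): W = PΔV = (931)(18.9 − 7.16) = 10930 J.
Leg (ii): W = 0.
Leg (iii): W = PᵢVᵢ ln(V_f/Vᵢ) = (6672) ln(7.16/18.9) = -6476 J.
W_net = 10930 − 6476 = 4454 J.

W_net ≈ 4.45 kJ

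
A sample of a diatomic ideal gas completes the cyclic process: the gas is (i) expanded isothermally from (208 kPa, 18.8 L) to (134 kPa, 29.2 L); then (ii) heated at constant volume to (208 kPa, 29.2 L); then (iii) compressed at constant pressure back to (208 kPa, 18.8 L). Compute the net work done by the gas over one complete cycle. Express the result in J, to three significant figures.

W_net ≈ -441 J

Leg (i): W = PᵢVᵢ ln(V_f/Vᵢ) = (3910) ln(29.2/18.8) = 1722 J.
Leg (ii): W = 0.
Leg (iii): W = PΔV = (208)(18.8 − 29.2) = -2163 J.
W_net = 1722 − 2163 = -441.4 J.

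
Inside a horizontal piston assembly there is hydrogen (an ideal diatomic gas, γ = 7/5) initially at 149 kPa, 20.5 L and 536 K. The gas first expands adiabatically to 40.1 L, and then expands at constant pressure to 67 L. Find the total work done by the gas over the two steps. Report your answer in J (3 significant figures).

W_total ≈ 3360 J

Step 1 (adiabatic): W = (P₁V₁ − P₂V₂)/(γ−1) = (3054 − 2336)/0.4 = 1797 J.
After step 1: P = 58.24 kPa, V = 40.1 L, T = 409.8 K.
Step 2 (isobaric): W = PΔV = (58.24 kPa)(67 − 40.1 L) = 1567 J.
W_total = 1797 + 1567 = 3364 J.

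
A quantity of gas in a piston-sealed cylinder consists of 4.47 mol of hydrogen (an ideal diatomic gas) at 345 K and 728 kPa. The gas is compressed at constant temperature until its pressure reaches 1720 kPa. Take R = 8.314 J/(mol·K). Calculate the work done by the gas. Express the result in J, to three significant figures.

W ≈ -11000 J

Isothermal process: W = nRT ln(V₂/V₁) = nRT ln(P₁/P₂).
W = (4.47)(8.314)(345) × ln(728/1720)
  = 12821 × ln(0.4233) = 12821 × -0.8598
W_by_gas = -11024 J.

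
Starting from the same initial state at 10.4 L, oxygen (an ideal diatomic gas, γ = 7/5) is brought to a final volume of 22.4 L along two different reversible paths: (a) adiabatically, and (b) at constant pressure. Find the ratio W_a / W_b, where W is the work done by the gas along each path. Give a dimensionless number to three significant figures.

W_a / W_b ≈ 0.573

Path (a) adiabatic: W = P₁V₁(1 − (V₁/V₂)^(γ−1))/(γ−1) → W_a/(P₁V₁) = 0.6607.
Path (b) isobaric: W = P₁(V₂ − V₁) → W_b/(P₁V₁) = 1.154.
W_a / W_b = 0.6607 / 1.154 = 0.5726.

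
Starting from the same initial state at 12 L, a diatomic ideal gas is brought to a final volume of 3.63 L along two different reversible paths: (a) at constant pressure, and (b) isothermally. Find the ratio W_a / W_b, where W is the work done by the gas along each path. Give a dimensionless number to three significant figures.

W_a / W_b ≈ 0.583

Path (a) isobaric: W = P₁(V₂ − V₁) → W_a/(P₁V₁) = -0.6975.
Path (b) isothermal: W = P₁V₁ ln(V₂/V₁) → W_b/(P₁V₁) = -1.196.
W_a / W_b = -0.6975 / -1.196 = 0.5834.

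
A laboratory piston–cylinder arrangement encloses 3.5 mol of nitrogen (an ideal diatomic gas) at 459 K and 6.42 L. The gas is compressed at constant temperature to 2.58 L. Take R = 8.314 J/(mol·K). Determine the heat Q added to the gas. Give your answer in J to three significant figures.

Isothermal ⇒ ΔU = 0, so Q = W = nRT ln(V₂/V₁).
Q = (3.5)(8.314)(459) ln(2.58/6.42) = 13356 × -0.9116 = -12176 J.

Q ≈ -12200 J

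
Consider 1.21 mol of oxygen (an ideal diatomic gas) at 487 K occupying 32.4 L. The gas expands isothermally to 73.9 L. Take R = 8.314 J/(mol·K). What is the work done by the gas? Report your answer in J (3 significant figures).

W ≈ 4040 J

Isothermal: W = nRT ln(V₂/V₁).
W = (1.21)(8.314)(487) × ln(73.9/32.4)
  = 4899 × 0.8246
W_by_gas = 4040 J.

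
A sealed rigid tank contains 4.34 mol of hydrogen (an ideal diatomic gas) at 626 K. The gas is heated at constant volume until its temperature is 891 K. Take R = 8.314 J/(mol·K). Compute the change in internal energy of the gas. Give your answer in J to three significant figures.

Constant volume ⇒ W = 0, so Q = ΔU = nCᵥΔT with Cᵥ = 5R/2 = 20.79 J/(mol·K).
ΔU = (4.34)(20.79)(891 − 626) = 23905 J.

ΔU ≈ 23900 J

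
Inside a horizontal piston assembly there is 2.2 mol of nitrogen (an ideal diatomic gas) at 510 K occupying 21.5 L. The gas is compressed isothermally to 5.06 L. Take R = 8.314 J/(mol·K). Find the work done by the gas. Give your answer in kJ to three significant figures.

Isothermal: W = nRT ln(V₂/V₁).
W = (2.2)(8.314)(510) × ln(5.06/21.5)
  = 9328 × -1.447
W_by_gas = -13495 J.

W ≈ -13.5 kJ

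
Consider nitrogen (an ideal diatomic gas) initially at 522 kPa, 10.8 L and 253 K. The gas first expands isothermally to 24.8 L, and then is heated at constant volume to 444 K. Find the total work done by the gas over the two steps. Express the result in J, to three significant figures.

W_total ≈ 4690 J

Step 1 (isothermal): W = P₁V₁ ln(V₂/V₁) = (5638) ln(24.8/10.8) = 4687 J.
Step 2 (isochoric): W = 0 (constant volume).
W_total = 4687 + 0 = 4687 J.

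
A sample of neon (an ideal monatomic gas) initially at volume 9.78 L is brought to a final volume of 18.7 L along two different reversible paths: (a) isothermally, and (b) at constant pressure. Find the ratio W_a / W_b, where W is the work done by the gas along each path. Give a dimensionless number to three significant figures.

W_a / W_b ≈ 0.711

Path (a) isothermal: W = P₁V₁ ln(V₂/V₁) → W_a/(P₁V₁) = 0.6482.
Path (b) isobaric: W = P₁(V₂ − V₁) → W_b/(P₁V₁) = 0.9121.
W_a / W_b = 0.6482 / 0.9121 = 0.7107.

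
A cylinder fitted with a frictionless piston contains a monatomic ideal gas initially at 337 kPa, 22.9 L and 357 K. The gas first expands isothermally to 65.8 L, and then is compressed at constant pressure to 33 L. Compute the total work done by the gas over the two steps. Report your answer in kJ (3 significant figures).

W_total ≈ 4.30 kJ

Step 1 (isothermal): W = P₁V₁ ln(V₂/V₁) = (7717) ln(65.8/22.9) = 8145 J.
After step 1: P = 117.3 kPa, V = 65.8 L, T = 357 K.
Step 2 (isobaric): W = PΔV = (117.3 kPa)(33 − 65.8 L) = -3847 J.
W_total = 8145 − 3847 = 4299 J.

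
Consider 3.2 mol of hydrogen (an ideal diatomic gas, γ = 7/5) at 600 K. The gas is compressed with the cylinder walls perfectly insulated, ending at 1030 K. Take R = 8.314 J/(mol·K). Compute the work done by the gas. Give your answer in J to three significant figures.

Adiabatic ⇒ Q = 0, so W_by = −ΔU = nCᵥ(T₁ − T₂).
Cᵥ = 5R/2 = 20.79 J/(mol·K).
W = (3.2)(20.79)(600 − 1030) = -28600 J.

W ≈ -28600 J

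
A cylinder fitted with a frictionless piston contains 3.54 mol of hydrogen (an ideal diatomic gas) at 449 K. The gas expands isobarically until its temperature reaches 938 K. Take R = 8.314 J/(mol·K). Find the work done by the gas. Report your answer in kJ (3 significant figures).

Isobaric: W = P ΔV = nR ΔT.
W = (3.54)(8.314)(938 − 449) = 14392 J.

W ≈ 14.4 kJ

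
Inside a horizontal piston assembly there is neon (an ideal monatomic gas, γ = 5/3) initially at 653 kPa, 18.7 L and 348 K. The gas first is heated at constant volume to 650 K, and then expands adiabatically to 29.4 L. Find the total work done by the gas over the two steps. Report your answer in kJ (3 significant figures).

Step 1 (isochoric): W = 0 (constant volume).
After step 1: P = 1220 kPa (V unchanged).
Step 2 (adiabatic): W = (P₁V₁ − P₂V₂)/(γ−1) = (22808 − 16869)/0.667 = 8909 J.
W_total = 0 + 8909 = 8909 J.

W_total ≈ 8.91 kJ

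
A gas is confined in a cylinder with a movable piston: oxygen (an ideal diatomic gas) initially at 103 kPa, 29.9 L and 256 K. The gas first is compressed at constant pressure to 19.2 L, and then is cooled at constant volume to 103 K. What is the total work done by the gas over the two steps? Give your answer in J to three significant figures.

W_total ≈ -1100 J

Step 1 (isobaric): W = PΔV = (103 kPa)(19.2 − 29.9 L) = -1102 J.
Step 2 (isochoric): W = 0 (constant volume).
W_total = -1102 + 0 = -1102 J.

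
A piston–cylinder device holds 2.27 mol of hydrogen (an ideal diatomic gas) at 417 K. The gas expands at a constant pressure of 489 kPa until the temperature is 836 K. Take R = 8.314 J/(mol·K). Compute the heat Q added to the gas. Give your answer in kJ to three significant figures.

Q ≈ 27.7 kJ

Isobaric: W = nRΔT = (2.27)(8.314)(419) = 7908 J.
ΔU = nCᵥΔT with Cᵥ = 5R/2: ΔU = (2.27)(20.79)(419) = 19769 J.
Q = ΔU + W = 19769 + 7908 = 27677 J.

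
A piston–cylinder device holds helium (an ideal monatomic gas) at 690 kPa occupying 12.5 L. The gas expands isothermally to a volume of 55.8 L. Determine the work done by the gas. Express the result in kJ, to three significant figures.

Isothermal: W = nRT ln(V₂/V₁) = P₁V₁ ln(V₂/V₁).
P₁V₁ = (690 kPa)(12.5 L) = 8625 J.
W = 8625 × ln(55.8/12.5) = 8625 × 1.496
W_by_gas = 12903 J.

W ≈ 12.9 kJ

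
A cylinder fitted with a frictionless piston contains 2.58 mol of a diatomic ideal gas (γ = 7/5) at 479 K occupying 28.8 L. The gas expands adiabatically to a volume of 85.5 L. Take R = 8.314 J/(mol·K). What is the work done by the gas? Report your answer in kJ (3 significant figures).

W ≈ 9.06 kJ

Adiabatic: TV^(γ−1) = const with γ = 7/5.
T₂ = T₁ (V₁/V₂)^(γ−1) = 479 × (28.8/85.5)^0.4 = 479 × 0.6471 = 310 K.
W_by = nCᵥ(T₁ − T₂) = (2.58)(20.79)(479 − 310) = 9065 J.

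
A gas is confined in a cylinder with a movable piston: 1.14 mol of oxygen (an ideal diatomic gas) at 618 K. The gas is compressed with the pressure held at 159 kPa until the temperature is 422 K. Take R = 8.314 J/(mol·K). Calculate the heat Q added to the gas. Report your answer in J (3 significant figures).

Isobaric: W = nRΔT = (1.14)(8.314)(-196) = -1858 J.
ΔU = nCᵥΔT with Cᵥ = 5R/2: ΔU = (1.14)(20.79)(-196) = -4644 J.
Q = ΔU + W = -4644 − 1858 = -6502 J.

Q ≈ -6500 J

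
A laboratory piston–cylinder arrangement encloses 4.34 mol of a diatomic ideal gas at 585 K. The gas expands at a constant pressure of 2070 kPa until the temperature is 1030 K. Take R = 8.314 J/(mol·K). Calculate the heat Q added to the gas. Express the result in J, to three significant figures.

Q ≈ 56200 J

Isobaric: W = nRΔT = (4.34)(8.314)(445) = 16057 J.
ΔU = nCᵥΔT with Cᵥ = 5R/2: ΔU = (4.34)(20.79)(445) = 40142 J.
Q = ΔU + W = 40142 + 16057 = 56199 J.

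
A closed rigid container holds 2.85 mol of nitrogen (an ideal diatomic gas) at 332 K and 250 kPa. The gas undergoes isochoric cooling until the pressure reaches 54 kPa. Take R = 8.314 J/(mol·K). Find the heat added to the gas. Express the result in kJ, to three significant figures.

Q ≈ -15.4 kJ

Constant volume ⇒ W = 0, so Q = ΔU = nCᵥΔT with Cᵥ = 5R/2 = 20.79 J/(mol·K).
At constant V, T₂/T₁ = P₂/P₁ ⇒ ΔT = T₁(P₂/P₁ − 1) = 332·(54/250 − 1) = -260.3 K.
ΔU = (2.85)(20.79)(-260.3) = -15419 J.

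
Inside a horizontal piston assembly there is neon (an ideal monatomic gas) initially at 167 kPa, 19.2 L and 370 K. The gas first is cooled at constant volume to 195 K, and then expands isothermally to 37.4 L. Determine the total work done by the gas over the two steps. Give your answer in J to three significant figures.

W_total ≈ 1130 J

Step 1 (isochoric): W = 0 (constant volume).
After step 1: P = 88.01 kPa (V unchanged).
Step 2 (isothermal): W = P₁V₁ ln(V₂/V₁) = (1690) ln(37.4/19.2) = 1127 J.
W_total = 0 + 1127 = 1127 J.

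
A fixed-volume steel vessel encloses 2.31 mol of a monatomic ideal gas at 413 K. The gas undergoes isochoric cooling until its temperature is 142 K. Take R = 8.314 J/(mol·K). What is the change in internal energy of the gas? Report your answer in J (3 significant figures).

ΔU ≈ -7810 J

Constant volume ⇒ W = 0, so Q = ΔU = nCᵥΔT with Cᵥ = 3R/2 = 12.47 J/(mol·K).
ΔU = (2.31)(12.47)(142 − 413) = -7807 J.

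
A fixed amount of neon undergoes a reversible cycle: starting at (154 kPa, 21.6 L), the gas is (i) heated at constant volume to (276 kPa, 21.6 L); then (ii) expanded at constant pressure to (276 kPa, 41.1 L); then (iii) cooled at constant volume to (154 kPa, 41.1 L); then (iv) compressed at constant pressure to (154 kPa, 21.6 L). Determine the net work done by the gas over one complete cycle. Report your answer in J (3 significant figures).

Constant-volume legs do no work.
W(ii) = (276)(41.1 − 21.6) = 5382 J; W(iv) = (154)(21.6 − 41.1) = -3003 J.
W_net = 5382 − 3003 = 2379 J (the clockwise enclosed area).

W_net ≈ 2380 J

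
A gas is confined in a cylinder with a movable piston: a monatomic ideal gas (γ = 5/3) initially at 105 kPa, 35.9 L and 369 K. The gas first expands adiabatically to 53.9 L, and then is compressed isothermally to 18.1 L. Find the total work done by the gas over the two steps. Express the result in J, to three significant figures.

Step 1 (adiabatic): W = (P₁V₁ − P₂V₂)/(γ−1) = (3770 − 2875)/0.667 = 1342 J.
After step 1: P = 53.34 kPa, V = 53.9 L, T = 281.4 K.
Step 2 (isothermal): W = P₁V₁ ln(V₂/V₁) = (2875) ln(18.1/53.9) = -3137 J.
W_total = 1342 − 3137 = -1795 J.

W_total ≈ -1800 J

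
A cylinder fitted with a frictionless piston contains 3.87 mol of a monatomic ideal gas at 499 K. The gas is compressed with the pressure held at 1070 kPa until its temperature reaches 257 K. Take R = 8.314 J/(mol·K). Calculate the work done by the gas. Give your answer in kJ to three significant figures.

Isobaric: W = P ΔV = nR ΔT.
W = (3.87)(8.314)(257 − 499) = -7786 J.

W ≈ -7.79 kJ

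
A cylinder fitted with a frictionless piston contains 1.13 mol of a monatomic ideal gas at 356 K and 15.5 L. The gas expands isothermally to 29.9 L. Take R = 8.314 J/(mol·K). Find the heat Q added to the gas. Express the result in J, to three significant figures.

Q ≈ 2200 J

Isothermal ⇒ ΔU = 0, so Q = W = nRT ln(V₂/V₁).
Q = (1.13)(8.314)(356) ln(29.9/15.5) = 3345 × 0.657 = 2197 J.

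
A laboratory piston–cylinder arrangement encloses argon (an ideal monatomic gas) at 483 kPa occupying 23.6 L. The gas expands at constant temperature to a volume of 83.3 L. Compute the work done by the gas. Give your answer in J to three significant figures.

W ≈ 14400 J

Isothermal: W = nRT ln(V₂/V₁) = P₁V₁ ln(V₂/V₁).
P₁V₁ = (483 kPa)(23.6 L) = 11399 J.
W = 11399 × ln(83.3/23.6) = 11399 × 1.261
W_by_gas = 14376 J.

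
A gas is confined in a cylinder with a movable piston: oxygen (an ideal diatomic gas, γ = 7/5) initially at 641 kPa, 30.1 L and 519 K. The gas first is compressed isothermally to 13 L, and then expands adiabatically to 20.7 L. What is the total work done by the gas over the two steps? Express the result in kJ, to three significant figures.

Step 1 (isothermal): W = P₁V₁ ln(V₂/V₁) = (19294) ln(13/30.1) = -16199 J.
After step 1: P = 1484 kPa, V = 13 L, T = 519 K.
Step 2 (adiabatic): W = (P₁V₁ − P₂V₂)/(γ−1) = (19294 − 16018)/0.4 = 8190 J.
W_total = -16199 + 8190 = -8009 J.

W_total ≈ -8.01 kJ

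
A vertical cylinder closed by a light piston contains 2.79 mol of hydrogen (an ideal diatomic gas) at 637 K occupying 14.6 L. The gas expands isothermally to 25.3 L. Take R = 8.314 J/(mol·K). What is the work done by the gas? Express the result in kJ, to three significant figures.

W ≈ 8.12 kJ

Isothermal: W = nRT ln(V₂/V₁).
W = (2.79)(8.314)(637) × ln(25.3/14.6)
  = 14776 × 0.5498
W_by_gas = 8124 J.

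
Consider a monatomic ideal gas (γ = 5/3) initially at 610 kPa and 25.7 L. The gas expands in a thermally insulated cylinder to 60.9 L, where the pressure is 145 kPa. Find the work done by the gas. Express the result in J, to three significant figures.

W ≈ 10300 J

Adiabatic: W = (P₁V₁ − P₂V₂)/(γ − 1) with γ = 5/3.
P₁V₁ = 15677 J, P₂V₂ = 8830 J.
W = (15677 − 8830) / 0.6667 = 10270 J.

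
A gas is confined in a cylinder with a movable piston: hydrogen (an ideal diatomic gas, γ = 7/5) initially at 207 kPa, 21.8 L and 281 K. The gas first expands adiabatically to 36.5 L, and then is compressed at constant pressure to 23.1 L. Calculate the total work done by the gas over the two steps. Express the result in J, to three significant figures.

W_total ≈ 754 J

Step 1 (adiabatic): W = (P₁V₁ − P₂V₂)/(γ−1) = (4513 − 3672)/0.4 = 2102 J.
After step 1: P = 100.6 kPa, V = 36.5 L, T = 228.7 K.
Step 2 (isobaric): W = PΔV = (100.6 kPa)(23.1 − 36.5 L) = -1348 J.
W_total = 2102 − 1348 = 753.7 J.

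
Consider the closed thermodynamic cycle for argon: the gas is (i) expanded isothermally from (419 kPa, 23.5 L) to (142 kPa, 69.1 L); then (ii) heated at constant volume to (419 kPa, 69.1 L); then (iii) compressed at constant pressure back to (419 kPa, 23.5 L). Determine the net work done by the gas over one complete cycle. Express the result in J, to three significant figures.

W_net ≈ -8490 J

Leg (i): W = PᵢVᵢ ln(V_f/Vᵢ) = (9846) ln(69.1/23.5) = 10620 J.
Leg (ii): W = 0.
Leg (iii): W = PΔV = (419)(23.5 − 69.1) = -19106 J.
W_net = 10620 − 19106 = -8486 J.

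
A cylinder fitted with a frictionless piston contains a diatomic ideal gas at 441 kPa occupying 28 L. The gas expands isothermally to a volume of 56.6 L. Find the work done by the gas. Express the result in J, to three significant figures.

W ≈ 8690 J

Isothermal: W = nRT ln(V₂/V₁) = P₁V₁ ln(V₂/V₁).
P₁V₁ = (441 kPa)(28 L) = 12348 J.
W = 12348 × ln(56.6/28) = 12348 × 0.7038
W_by_gas = 8691 J.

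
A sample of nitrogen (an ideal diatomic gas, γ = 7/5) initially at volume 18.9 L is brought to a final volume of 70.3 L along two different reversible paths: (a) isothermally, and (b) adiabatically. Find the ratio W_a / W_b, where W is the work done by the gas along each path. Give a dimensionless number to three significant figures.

Path (a) isothermal: W = P₁V₁ ln(V₂/V₁) → W_a/(P₁V₁) = 1.314.
Path (b) adiabatic: W = P₁V₁(1 − (V₁/V₂)^(γ−1))/(γ−1) → W_b/(P₁V₁) = 1.022.
W_a / W_b = 1.314 / 1.022 = 1.286.

W_a / W_b ≈ 1.29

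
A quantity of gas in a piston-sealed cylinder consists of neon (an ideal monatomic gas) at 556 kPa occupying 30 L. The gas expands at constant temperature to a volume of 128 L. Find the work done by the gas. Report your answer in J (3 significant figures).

Isothermal: W = nRT ln(V₂/V₁) = P₁V₁ ln(V₂/V₁).
P₁V₁ = (556 kPa)(30 L) = 16680 J.
W = 16680 × ln(128/30) = 16680 × 1.451
W_by_gas = 24200 J.

W ≈ 24200 J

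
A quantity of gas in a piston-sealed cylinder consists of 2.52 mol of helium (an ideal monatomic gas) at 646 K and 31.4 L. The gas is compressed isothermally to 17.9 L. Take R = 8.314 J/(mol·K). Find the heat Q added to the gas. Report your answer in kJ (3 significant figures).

Isothermal ⇒ ΔU = 0, so Q = W = nRT ln(V₂/V₁).
Q = (2.52)(8.314)(646) ln(17.9/31.4) = 13535 × -0.562 = -7607 J.

Q ≈ -7.61 kJ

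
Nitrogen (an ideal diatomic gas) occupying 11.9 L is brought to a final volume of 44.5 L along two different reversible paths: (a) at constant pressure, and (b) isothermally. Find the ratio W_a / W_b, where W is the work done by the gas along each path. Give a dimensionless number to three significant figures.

Path (a) isobaric: W = P₁(V₂ − V₁) → W_a/(P₁V₁) = 2.739.
Path (b) isothermal: W = P₁V₁ ln(V₂/V₁) → W_b/(P₁V₁) = 1.319.
W_a / W_b = 2.739 / 1.319 = 2.077.

W_a / W_b ≈ 2.08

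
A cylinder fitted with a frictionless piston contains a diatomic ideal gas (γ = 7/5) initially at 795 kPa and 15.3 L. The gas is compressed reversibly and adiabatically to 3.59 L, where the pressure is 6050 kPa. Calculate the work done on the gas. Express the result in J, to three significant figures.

Adiabatic: W = (P₁V₁ − P₂V₂)/(γ − 1) with γ = 7/5.
P₁V₁ = 12164 J, P₂V₂ = 21720 J.
W = (12164 − 21720) / 0.4 = -23890 J.
Work on gas = −W_by = 23890 J.

W ≈ 23900 J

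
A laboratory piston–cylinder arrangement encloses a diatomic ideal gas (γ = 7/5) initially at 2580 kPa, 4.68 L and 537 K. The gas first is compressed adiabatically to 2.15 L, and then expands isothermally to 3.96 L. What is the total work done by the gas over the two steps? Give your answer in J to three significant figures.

Step 1 (adiabatic): W = (P₁V₁ − P₂V₂)/(γ−1) = (12074 − 16481)/0.4 = -11017 J.
After step 1: P = 7666 kPa, V = 2.15 L, T = 733 K.
Step 2 (isothermal): W = P₁V₁ ln(V₂/V₁) = (16481) ln(3.96/2.15) = 10066 J.
W_total = -11017 + 10066 = -950.7 J.

W_total ≈ -951 J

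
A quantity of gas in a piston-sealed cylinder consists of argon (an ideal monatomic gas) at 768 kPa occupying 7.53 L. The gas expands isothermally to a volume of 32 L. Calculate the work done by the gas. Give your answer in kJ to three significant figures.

W ≈ 8.37 kJ

Isothermal: W = nRT ln(V₂/V₁) = P₁V₁ ln(V₂/V₁).
P₁V₁ = (768 kPa)(7.53 L) = 5783 J.
W = 5783 × ln(32/7.53) = 5783 × 1.447
W_by_gas = 8367 J.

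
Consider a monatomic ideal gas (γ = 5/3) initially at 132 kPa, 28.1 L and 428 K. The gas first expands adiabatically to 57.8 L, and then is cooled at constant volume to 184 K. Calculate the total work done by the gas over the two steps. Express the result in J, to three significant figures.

W_total ≈ 2120 J

Step 1 (adiabatic): W = (P₁V₁ − P₂V₂)/(γ−1) = (3709 − 2293)/0.667 = 2124 J.
Step 2 (isochoric): W = 0 (constant volume).
W_total = 2124 + 0 = 2124 J.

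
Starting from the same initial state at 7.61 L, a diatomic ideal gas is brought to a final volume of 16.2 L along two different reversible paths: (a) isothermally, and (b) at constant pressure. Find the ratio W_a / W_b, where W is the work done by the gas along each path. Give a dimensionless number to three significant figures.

W_a / W_b ≈ 0.669

Path (a) isothermal: W = P₁V₁ ln(V₂/V₁) → W_a/(P₁V₁) = 0.7555.
Path (b) isobaric: W = P₁(V₂ − V₁) → W_b/(P₁V₁) = 1.129.
W_a / W_b = 0.7555 / 1.129 = 0.6694.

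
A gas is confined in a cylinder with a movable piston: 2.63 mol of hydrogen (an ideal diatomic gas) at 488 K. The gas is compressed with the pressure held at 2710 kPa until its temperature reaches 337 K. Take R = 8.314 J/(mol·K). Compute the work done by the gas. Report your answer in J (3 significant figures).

W ≈ -3300 J

Isobaric: W = P ΔV = nR ΔT.
W = (2.63)(8.314)(337 − 488) = -3302 J.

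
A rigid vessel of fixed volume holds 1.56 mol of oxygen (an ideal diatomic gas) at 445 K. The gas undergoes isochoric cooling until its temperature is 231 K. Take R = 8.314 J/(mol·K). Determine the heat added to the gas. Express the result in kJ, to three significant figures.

Constant volume ⇒ W = 0, so Q = ΔU = nCᵥΔT with Cᵥ = 5R/2 = 20.79 J/(mol·K).
ΔU = (1.56)(20.79)(231 − 445) = -6939 J.

Q ≈ -6.94 kJ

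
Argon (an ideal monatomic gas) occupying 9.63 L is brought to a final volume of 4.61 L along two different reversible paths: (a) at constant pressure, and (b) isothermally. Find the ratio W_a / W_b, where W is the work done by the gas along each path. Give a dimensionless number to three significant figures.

Path (a) isobaric: W = P₁(V₂ − V₁) → W_a/(P₁V₁) = -0.5213.
Path (b) isothermal: W = P₁V₁ ln(V₂/V₁) → W_b/(P₁V₁) = -0.7367.
W_a / W_b = -0.5213 / -0.7367 = 0.7076.

W_a / W_b ≈ 0.708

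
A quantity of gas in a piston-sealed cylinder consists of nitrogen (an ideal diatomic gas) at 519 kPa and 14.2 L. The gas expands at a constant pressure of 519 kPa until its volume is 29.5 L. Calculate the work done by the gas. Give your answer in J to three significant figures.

Isobaric: W = P ΔV.
W = (519 kPa)(29.5 − 14.2 L) = (519)(15.3) = 7941 J.

W ≈ 7940 J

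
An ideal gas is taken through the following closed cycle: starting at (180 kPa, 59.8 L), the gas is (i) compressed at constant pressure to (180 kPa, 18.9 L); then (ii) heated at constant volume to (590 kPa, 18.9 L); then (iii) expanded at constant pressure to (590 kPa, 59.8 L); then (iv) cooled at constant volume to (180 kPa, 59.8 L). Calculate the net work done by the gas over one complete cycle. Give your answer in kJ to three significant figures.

Constant-volume legs do no work.
W(i) = (180)(18.9 − 59.8) = -7362 J; W(iii) = (590)(59.8 − 18.9) = 24131 J.
W_net = -7362 + 24131 = 16769 J (the clockwise enclosed area).

W_net ≈ 16.8 kJ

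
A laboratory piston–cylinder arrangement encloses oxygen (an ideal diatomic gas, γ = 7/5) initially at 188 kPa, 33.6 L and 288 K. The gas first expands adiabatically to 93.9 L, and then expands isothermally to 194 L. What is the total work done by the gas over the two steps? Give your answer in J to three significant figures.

W_total ≈ 8360 J

Step 1 (adiabatic): W = (P₁V₁ − P₂V₂)/(γ−1) = (6317 − 4188)/0.4 = 5323 J.
After step 1: P = 44.6 kPa, V = 93.9 L, T = 190.9 K.
Step 2 (isothermal): W = P₁V₁ ln(V₂/V₁) = (4188) ln(194/93.9) = 3039 J.
W_total = 5323 + 3039 = 8362 J.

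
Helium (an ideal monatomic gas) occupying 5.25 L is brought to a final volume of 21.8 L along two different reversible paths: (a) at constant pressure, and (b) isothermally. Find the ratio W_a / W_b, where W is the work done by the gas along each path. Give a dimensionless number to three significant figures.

W_a / W_b ≈ 2.21

Path (a) isobaric: W = P₁(V₂ − V₁) → W_a/(P₁V₁) = 3.152.
Path (b) isothermal: W = P₁V₁ ln(V₂/V₁) → W_b/(P₁V₁) = 1.424.
W_a / W_b = 3.152 / 1.424 = 2.214.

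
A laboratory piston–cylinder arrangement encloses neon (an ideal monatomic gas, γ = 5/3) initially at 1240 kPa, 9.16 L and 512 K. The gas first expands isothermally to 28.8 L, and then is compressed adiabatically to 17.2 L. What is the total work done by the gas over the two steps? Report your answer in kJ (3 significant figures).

W_total ≈ 6.02 kJ

Step 1 (isothermal): W = P₁V₁ ln(V₂/V₁) = (11358) ln(28.8/9.16) = 13011 J.
After step 1: P = 394.4 kPa, V = 28.8 L, T = 512 K.
Step 2 (adiabatic): W = (P₁V₁ − P₂V₂)/(γ−1) = (11358 − 16016)/0.667 = -6987 J.
W_total = 13011 − 6987 = 6025 J.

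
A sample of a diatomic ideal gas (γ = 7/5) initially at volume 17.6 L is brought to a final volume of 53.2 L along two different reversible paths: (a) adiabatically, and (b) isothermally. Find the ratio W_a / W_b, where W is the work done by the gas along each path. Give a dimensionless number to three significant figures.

W_a / W_b ≈ 0.808

Path (a) adiabatic: W = P₁V₁(1 − (V₁/V₂)^(γ−1))/(γ−1) → W_a/(P₁V₁) = 0.8939.
Path (b) isothermal: W = P₁V₁ ln(V₂/V₁) → W_b/(P₁V₁) = 1.106.
W_a / W_b = 0.8939 / 1.106 = 0.8081.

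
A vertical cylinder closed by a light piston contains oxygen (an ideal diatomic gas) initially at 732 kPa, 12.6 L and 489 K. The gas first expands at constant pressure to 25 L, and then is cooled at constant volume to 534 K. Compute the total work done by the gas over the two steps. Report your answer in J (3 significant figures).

Step 1 (isobaric): W = PΔV = (732 kPa)(25 − 12.6 L) = 9077 J.
Step 2 (isochoric): W = 0 (constant volume).
W_total = 9077 + 0 = 9077 J.

W_total ≈ 9080 J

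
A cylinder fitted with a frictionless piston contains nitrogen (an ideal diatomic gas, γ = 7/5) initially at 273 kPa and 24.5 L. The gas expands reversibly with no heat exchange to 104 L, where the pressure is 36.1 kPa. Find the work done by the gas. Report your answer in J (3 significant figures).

W ≈ 7340 J

Adiabatic: W = (P₁V₁ − P₂V₂)/(γ − 1) with γ = 7/5.
P₁V₁ = 6688 J, P₂V₂ = 3754 J.
W = (6688 − 3754) / 0.4 = 7335 J.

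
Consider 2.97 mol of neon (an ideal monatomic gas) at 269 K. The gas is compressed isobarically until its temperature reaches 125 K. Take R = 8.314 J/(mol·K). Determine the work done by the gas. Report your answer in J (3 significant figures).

W ≈ -3560 J

Isobaric: W = P ΔV = nR ΔT.
W = (2.97)(8.314)(125 − 269) = -3556 J.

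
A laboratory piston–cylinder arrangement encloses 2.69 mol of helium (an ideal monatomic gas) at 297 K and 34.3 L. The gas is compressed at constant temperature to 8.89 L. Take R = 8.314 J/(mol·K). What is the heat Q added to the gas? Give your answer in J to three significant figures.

Q ≈ -8970 J

Isothermal ⇒ ΔU = 0, so Q = W = nRT ln(V₂/V₁).
Q = (2.69)(8.314)(297) ln(8.89/34.3) = 6642 × -1.35 = -8969 J.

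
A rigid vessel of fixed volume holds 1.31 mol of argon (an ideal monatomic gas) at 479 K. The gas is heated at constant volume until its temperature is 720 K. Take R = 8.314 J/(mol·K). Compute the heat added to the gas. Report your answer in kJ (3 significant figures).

Constant volume ⇒ W = 0, so Q = ΔU = nCᵥΔT with Cᵥ = 3R/2 = 12.47 J/(mol·K).
ΔU = (1.31)(12.47)(720 − 479) = 3937 J.

Q ≈ 3.94 kJ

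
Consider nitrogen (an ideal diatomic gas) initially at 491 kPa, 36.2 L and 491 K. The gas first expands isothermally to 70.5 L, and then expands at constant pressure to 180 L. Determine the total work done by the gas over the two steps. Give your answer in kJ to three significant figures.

W_total ≈ 39.5 kJ

Step 1 (isothermal): W = P₁V₁ ln(V₂/V₁) = (17774) ln(70.5/36.2) = 11847 J.
After step 1: P = 252.1 kPa, V = 70.5 L, T = 491 K.
Step 2 (isobaric): W = PΔV = (252.1 kPa)(180 − 70.5 L) = 27607 J.
W_total = 11847 + 27607 = 39454 J.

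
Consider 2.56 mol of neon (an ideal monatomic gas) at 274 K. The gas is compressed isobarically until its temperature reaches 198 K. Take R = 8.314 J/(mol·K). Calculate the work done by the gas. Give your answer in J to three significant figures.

W ≈ -1620 J

Isobaric: W = P ΔV = nR ΔT.
W = (2.56)(8.314)(198 − 274) = -1618 J.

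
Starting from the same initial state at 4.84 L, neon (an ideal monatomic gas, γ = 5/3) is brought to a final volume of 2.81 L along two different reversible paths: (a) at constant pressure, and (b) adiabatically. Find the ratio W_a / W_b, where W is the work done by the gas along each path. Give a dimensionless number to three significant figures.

Path (a) isobaric: W = P₁(V₂ − V₁) → W_a/(P₁V₁) = -0.4194.
Path (b) adiabatic: W = P₁V₁(1 − (V₁/V₂)^(γ−1))/(γ−1) → W_b/(P₁V₁) = -0.6553.
W_a / W_b = -0.4194 / -0.6553 = 0.64.

W_a / W_b ≈ 0.640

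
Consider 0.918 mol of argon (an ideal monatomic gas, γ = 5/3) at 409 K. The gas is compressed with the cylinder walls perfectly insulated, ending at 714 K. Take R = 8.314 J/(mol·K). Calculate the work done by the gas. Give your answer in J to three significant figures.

Adiabatic ⇒ Q = 0, so W_by = −ΔU = nCᵥ(T₁ − T₂).
Cᵥ = 3R/2 = 12.47 J/(mol·K).
W = (0.918)(12.47)(409 − 714) = -3492 J.

W ≈ -3490 J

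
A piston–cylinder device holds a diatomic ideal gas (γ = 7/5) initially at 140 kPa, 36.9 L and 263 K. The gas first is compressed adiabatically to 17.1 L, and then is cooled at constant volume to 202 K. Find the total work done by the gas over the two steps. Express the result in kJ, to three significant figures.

W_total ≈ -4.65 kJ

Step 1 (adiabatic): W = (P₁V₁ − P₂V₂)/(γ−1) = (5166 − 7027)/0.4 = -4652 J.
Step 2 (isochoric): W = 0 (constant volume).
W_total = -4652 + 0 = -4652 J.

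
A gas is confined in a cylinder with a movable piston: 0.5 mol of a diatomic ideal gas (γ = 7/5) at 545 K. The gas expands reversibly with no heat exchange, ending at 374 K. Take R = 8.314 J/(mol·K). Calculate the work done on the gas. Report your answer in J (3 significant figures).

W ≈ -1780 J

Adiabatic ⇒ Q = 0, so W_by = −ΔU = nCᵥ(T₁ − T₂).
Cᵥ = 5R/2 = 20.79 J/(mol·K).
W = (0.5)(20.79)(545 − 374) = 1777 J.
Work on gas = −W_by = -1777 J.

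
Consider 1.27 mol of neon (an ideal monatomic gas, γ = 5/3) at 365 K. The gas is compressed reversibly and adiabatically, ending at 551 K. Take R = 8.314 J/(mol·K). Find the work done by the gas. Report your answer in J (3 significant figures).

Adiabatic ⇒ Q = 0, so W_by = −ΔU = nCᵥ(T₁ − T₂).
Cᵥ = 3R/2 = 12.47 J/(mol·K).
W = (1.27)(12.47)(365 − 551) = -2946 J.

W ≈ -2950 J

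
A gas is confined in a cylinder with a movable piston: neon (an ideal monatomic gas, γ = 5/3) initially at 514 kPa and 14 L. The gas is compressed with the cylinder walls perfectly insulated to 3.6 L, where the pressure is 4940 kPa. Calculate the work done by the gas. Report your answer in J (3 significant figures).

W ≈ -15900 J

Adiabatic: W = (P₁V₁ − P₂V₂)/(γ − 1) with γ = 5/3.
P₁V₁ = 7196 J, P₂V₂ = 17784 J.
W = (7196 − 17784) / 0.6667 = -15882 J.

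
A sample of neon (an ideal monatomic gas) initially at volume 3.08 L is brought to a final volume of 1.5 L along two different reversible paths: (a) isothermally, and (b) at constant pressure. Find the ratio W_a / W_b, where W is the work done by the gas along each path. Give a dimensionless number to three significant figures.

Path (a) isothermal: W = P₁V₁ ln(V₂/V₁) → W_a/(P₁V₁) = -0.7195.
Path (b) isobaric: W = P₁(V₂ − V₁) → W_b/(P₁V₁) = -0.513.
W_a / W_b = -0.7195 / -0.513 = 1.403.

W_a / W_b ≈ 1.40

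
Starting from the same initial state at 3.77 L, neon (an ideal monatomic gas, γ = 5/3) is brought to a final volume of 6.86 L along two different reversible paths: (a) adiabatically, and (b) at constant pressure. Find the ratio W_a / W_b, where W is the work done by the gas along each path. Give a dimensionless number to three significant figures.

Path (a) adiabatic: W = P₁V₁(1 − (V₁/V₂)^(γ−1))/(γ−1) → W_a/(P₁V₁) = 0.4936.
Path (b) isobaric: W = P₁(V₂ − V₁) → W_b/(P₁V₁) = 0.8196.
W_a / W_b = 0.4936 / 0.8196 = 0.6022.

W_a / W_b ≈ 0.602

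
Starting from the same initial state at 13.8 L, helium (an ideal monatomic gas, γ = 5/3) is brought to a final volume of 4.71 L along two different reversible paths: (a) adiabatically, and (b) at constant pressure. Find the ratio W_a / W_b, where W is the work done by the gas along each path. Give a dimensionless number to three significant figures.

Path (a) adiabatic: W = P₁V₁(1 − (V₁/V₂)^(γ−1))/(γ−1) → W_a/(P₁V₁) = -1.571.
Path (b) isobaric: W = P₁(V₂ − V₁) → W_b/(P₁V₁) = -0.6587.
W_a / W_b = -1.571 / -0.6587 = 2.386.

W_a / W_b ≈ 2.39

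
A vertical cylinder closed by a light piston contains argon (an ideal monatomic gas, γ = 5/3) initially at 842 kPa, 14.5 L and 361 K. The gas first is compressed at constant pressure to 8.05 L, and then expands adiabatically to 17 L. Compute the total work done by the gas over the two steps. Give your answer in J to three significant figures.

W_total ≈ -1440 J

Step 1 (isobaric): W = PΔV = (842 kPa)(8.05 − 14.5 L) = -5431 J.
After step 1: P = 842 kPa, V = 8.05 L, T = 200.4 K.
Step 2 (adiabatic): W = (P₁V₁ − P₂V₂)/(γ−1) = (6778 − 4118)/0.667 = 3990 J.
W_total = -5431 + 3990 = -1441 J.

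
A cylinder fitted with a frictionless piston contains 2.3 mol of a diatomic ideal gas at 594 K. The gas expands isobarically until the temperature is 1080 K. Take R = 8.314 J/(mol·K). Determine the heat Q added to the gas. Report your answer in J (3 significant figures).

Isobaric: W = nRΔT = (2.3)(8.314)(486) = 9293 J.
ΔU = nCᵥΔT with Cᵥ = 5R/2: ΔU = (2.3)(20.79)(486) = 23233 J.
Q = ΔU + W = 23233 + 9293 = 32527 J.

Q ≈ 32500 J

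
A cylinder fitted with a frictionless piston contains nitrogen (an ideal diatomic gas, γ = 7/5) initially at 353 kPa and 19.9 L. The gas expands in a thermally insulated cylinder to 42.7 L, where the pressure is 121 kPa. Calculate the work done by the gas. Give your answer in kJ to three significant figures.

W ≈ 4.64 kJ

Adiabatic: W = (P₁V₁ − P₂V₂)/(γ − 1) with γ = 7/5.
P₁V₁ = 7025 J, P₂V₂ = 5167 J.
W = (7025 − 5167) / 0.4 = 4645 J.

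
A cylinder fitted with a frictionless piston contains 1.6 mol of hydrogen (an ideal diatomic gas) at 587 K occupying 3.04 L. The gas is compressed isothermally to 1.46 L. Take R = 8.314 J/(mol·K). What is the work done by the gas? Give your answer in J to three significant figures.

W ≈ -5730 J

Isothermal: W = nRT ln(V₂/V₁).
W = (1.6)(8.314)(587) × ln(1.46/3.04)
  = 7809 × -0.7334
W_by_gas = -5727 J.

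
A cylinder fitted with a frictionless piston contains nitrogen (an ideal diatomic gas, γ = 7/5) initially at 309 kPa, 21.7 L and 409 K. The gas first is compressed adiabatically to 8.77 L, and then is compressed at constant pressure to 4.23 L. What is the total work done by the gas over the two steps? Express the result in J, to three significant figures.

Step 1 (adiabatic): W = (P₁V₁ − P₂V₂)/(γ−1) = (6705 − 9634)/0.4 = -7322 J.
After step 1: P = 1099 kPa, V = 8.77 L, T = 587.6 K.
Step 2 (isobaric): W = PΔV = (1099 kPa)(4.23 − 8.77 L) = -4987 J.
W_total = -7322 − 4987 = -12309 J.

W_total ≈ -12300 J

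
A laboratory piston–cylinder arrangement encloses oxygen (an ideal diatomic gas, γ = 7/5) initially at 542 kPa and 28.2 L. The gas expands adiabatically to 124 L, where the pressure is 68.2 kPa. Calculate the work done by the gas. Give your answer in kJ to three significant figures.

Adiabatic: W = (P₁V₁ − P₂V₂)/(γ − 1) with γ = 7/5.
P₁V₁ = 15284 J, P₂V₂ = 8457 J.
W = (15284 − 8457) / 0.4 = 17069 J.

W ≈ 17.1 kJ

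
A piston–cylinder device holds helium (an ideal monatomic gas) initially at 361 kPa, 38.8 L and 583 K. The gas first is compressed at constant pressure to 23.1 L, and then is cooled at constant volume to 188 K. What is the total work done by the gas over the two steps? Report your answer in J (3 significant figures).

W_total ≈ -5670 J

Step 1 (isobaric): W = PΔV = (361 kPa)(23.1 − 38.8 L) = -5668 J.
Step 2 (isochoric): W = 0 (constant volume).
W_total = -5668 + 0 = -5668 J.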